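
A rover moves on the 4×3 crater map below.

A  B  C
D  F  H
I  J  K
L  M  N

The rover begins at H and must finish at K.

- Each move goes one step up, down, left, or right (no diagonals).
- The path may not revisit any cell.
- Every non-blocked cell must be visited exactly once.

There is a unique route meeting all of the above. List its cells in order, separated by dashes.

Need to visit all 12 open cells exactly once, starting at H and ending at K.
Cell N has only two open neighbours (K and M), so the path must pass straight through it: one of those is the cell it's entered from and the other is where it exits.
Route from H: up to C, 2× left (reaching A), down to D, right to F, down to J, left to I, down to L, 2× right (reaching N), up to K — 11 moves in all.
Check: all 12 open cells covered.

H - C - B - A - D - F - J - I - L - M - N - K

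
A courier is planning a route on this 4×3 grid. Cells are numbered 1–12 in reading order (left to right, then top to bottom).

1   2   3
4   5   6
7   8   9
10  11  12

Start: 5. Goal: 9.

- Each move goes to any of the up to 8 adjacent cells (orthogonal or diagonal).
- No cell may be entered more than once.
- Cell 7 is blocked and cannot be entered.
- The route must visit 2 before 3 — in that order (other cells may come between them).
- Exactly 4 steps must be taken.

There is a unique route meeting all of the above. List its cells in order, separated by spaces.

5 2 3 6 9

The waypoints must appear in the order 2, 3, with no cell reused.
Route from 5: up 1 to 2, right 1 to 3, down 2 to 9 — 4 moves in all.
Check: order respected (2 at step 1, 3 at step 2); 4 moves as required.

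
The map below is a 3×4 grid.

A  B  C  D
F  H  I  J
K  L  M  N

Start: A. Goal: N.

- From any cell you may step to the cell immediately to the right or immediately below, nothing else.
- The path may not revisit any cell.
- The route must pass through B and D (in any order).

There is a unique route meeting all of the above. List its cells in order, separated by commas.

Moves only go right or down, so the column and row indices never decrease.
Route from A: right 3 to D, down 2 to N — 5 moves in all.
Check: all required cells visited.

A, B, C, D, J, N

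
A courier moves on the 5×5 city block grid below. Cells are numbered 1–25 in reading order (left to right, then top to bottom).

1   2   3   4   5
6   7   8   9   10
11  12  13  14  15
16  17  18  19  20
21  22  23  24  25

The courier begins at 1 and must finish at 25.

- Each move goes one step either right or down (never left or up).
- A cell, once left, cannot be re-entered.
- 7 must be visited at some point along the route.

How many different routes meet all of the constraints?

A right/down-only route from 1 to 25 makes exactly 4 down-moves and 4 right-moves in some order.
With no other constraints that would be C(8,4) = 70 routes.
Split at 7 and multiply the segment counts: 1→7: 2; 7→25: 20; product = 40.
That gives 40 routes.

40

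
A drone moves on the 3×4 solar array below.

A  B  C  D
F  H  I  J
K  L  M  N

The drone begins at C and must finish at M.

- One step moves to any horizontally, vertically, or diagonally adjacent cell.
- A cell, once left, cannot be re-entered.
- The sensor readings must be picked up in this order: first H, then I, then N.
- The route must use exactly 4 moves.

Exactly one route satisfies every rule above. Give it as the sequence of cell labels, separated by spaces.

The waypoints must appear in the order H, I, N, with no cell reused.
Route from C: down-left to H, right to I, down-right to N, left to M — 4 moves in all.
Check: order respected (H at step 1, I at step 2, N at step 3); 4 moves as required.

C H I N M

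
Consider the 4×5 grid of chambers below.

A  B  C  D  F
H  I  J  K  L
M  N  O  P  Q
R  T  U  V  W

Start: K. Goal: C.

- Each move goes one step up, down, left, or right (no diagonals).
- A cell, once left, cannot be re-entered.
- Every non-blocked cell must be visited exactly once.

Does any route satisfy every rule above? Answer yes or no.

no

Colour the cells like a checkerboard: each orthogonal step flips colour, so a Hamiltonian route alternates colours. Here there are 10 cells of one colour and 10 of the other, with start on the same colour as the goal — the counts and endpoints can't be arranged into an alternating sequence of length 20, so no Hamiltonian route exists.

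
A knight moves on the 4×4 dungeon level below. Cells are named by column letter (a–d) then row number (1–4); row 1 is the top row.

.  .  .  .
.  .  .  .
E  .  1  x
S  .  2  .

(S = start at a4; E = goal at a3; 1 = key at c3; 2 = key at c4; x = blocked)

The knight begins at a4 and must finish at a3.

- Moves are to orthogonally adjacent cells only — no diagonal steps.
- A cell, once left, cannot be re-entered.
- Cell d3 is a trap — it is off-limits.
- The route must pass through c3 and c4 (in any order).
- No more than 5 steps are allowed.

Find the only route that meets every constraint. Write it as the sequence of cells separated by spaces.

The 5-move cap with required stops at c3, c4 leaves no slack for detours.
Route from a4: 2× right (reaching c4), up to c3, 2× left (reaching a3) — 5 moves in all.
Check: all required cells visited; 5 ≤ 5 moves.

a4 b4 c4 c3 b3 a3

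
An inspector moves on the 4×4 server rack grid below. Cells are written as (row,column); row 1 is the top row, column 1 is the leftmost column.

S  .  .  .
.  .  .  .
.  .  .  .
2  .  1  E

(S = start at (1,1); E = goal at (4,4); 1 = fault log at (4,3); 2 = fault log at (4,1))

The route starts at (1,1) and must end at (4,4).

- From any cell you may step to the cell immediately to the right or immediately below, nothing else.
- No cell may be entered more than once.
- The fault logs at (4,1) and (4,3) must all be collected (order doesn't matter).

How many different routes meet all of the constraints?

A right/down-only route from (1,1) to (4,4) makes exactly 3 down-moves and 3 right-moves in some order.
With no other constraints that would be C(6,3) = 20 routes.
A monotone route can only reach the required cells in the order (4,1), (4,3), so split there and multiply the segment counts: (1,1)→(4,1): 1; (4,1)→(4,3): 1; (4,3)→(4,4): 1; product = 1.
That gives 1 route.

1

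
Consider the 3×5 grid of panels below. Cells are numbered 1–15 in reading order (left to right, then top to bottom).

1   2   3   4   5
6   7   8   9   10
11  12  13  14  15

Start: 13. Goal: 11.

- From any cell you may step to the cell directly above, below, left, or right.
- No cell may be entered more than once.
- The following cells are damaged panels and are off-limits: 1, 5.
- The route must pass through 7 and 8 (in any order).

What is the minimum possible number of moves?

4

Any route passes through 7 and 8 in some order between 13 and 11. Summing Manhattan distances along each leg and taking the cheapest ordering (13 → 8 → 7 → 11) gives a lower bound of 1 + 1 + 2 = 4 moves.
A route of 4 moves achieves this: 13 → 8 → 7 → 12 → 11.
Since 4 matches the lower bound, it is optimal.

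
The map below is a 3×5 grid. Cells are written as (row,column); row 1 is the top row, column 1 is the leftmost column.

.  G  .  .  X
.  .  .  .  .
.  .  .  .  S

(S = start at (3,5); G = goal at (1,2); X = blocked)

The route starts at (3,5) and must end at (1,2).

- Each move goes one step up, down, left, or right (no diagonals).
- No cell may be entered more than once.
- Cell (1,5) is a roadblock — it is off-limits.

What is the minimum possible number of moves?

The Manhattan distance from (3,5) to (1,2) is |3−1| + |5−2| = 5, so at least 5 moves are needed.
A route of 5 moves achieves this: (3,5) → (2,5) → (2,4) → (1,4) → (1,3) → (1,2).
Since 5 matches the lower bound, it is optimal.

5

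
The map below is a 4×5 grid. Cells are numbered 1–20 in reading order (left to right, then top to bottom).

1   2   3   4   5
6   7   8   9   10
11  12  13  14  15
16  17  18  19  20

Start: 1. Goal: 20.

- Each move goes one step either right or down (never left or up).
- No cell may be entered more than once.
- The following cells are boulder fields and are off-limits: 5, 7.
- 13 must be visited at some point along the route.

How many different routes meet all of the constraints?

6

A right/down-only route from 1 to 20 makes exactly 3 down-moves and 4 right-moves in some order.
With no other constraints that would be C(7,3) = 35 routes.
Split at 13 and multiply the segment counts (each segment already excludes blocked cells): 1→13: 2; 13→20: 3; product = 6.
That gives 6 routes.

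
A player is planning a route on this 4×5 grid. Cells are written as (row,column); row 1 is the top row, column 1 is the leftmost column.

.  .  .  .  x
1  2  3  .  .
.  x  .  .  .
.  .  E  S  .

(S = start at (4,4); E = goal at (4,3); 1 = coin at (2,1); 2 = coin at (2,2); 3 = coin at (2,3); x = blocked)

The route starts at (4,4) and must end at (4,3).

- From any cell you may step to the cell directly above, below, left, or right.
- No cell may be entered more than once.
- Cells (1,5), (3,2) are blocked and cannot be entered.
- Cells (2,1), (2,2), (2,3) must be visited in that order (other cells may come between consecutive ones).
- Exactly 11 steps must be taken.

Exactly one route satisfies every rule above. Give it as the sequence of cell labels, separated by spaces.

The waypoints must appear in the order (2,1), (2,2), (2,3), with no cell reused.
Route from (4,4): 3× up (reaching (1,4)), 3× left (reaching (1,1)), down to (2,1), 2× right (reaching (2,3)), 2× down (reaching (4,3)) — 11 moves in all.
Check: order respected (1 at step 7, 2 at step 8, 3 at step 9); 11 moves as required.

(4,4) (3,4) (2,4) (1,4) (1,3) (1,2) (1,1) (2,1) (2,2) (2,3) (3,3) (4,3)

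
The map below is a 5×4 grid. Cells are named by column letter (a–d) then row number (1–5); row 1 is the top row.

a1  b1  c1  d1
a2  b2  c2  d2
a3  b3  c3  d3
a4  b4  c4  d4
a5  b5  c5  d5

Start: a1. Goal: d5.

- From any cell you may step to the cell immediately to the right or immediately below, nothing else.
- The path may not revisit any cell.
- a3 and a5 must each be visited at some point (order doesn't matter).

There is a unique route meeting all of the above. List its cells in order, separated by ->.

Moves only go right or down, so the column and row indices never decrease.
Route from a1: down 4 to a5, right 3 to d5 — 7 moves in all.
Check: all required cells visited.

a1 -> a2 -> a3 -> a4 -> a5 -> b5 -> c5 -> d5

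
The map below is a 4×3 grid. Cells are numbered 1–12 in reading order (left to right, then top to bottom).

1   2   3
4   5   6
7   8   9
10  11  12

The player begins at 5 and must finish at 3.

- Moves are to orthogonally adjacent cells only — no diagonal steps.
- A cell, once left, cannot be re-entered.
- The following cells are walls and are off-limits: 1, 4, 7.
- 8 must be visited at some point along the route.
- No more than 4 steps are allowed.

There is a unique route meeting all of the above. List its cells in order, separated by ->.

The budget equals the shortest possible length, so every move has to be on a shortest route through the required cells.
Route from 5: down to 8, right to 9, 2× up (reaching 3) — 4 moves in all.
Check: all required cells visited; 4 ≤ 4 moves.

5 -> 8 -> 9 -> 6 -> 3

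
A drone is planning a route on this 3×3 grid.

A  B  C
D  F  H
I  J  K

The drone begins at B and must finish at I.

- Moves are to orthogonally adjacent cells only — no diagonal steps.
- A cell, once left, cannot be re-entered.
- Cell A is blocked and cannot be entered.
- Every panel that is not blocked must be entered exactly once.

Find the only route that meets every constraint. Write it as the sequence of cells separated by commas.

B, C, H, K, J, F, D, I

Need to visit all 8 open cells exactly once, starting at B and ending at I.
Route from B: right 1 to C, down 2 to K, left 1 to J, up 1 to F, left 1 to D, down 1 to I — 7 moves in all.
Check: all 8 open cells covered.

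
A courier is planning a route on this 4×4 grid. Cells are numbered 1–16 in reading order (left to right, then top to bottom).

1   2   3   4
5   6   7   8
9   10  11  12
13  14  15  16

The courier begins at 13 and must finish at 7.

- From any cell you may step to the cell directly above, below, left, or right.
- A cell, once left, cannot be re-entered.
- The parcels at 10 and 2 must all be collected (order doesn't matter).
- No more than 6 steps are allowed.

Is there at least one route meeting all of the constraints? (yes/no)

One route that works: 13 → 9 → 10 → 6 → 2 → 3 → 7.

yes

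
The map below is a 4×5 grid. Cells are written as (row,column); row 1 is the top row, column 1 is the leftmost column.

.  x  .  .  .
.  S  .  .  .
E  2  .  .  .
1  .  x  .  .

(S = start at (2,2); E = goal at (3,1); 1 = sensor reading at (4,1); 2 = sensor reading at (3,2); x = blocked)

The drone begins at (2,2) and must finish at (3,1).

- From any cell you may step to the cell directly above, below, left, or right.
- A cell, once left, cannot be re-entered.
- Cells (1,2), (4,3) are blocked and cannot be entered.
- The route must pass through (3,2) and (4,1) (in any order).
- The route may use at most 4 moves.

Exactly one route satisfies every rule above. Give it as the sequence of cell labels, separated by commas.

(2,2), (3,2), (4,2), (4,1), (3,1)

The budget equals the shortest possible length, so every move has to be on a shortest route through the required cells.
Route from (2,2): down 2 to (4,2), left 1 to (4,1), up 1 to (3,1) — 4 moves in all.
Check: all required cells visited; 4 ≤ 4 moves.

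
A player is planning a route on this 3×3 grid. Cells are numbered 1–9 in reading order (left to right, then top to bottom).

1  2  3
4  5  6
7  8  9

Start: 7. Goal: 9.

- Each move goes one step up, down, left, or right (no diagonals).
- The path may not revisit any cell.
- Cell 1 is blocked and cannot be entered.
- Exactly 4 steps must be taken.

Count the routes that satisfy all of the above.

3

Need simple routes of exactly 4 moves from 7 to 9 (Manhattan distance 2, so 1 moves are spent on a detour and 1 undoing it).
Enumerating: 7 4 5 8 9 | 7 4 5 6 9 | 7 8 5 6 9.
That gives 3 routes.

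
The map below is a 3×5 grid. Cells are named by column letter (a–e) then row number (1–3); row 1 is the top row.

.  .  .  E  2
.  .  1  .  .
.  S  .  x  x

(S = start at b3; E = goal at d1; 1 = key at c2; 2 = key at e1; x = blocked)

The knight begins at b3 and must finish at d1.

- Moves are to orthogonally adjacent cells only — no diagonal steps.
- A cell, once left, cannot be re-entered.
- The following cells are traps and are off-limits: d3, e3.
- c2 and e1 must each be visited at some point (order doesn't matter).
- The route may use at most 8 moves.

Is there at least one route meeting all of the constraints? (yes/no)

yes

One route that works: b3 → b2 → c2 → d2 → e2 → e1 → d1.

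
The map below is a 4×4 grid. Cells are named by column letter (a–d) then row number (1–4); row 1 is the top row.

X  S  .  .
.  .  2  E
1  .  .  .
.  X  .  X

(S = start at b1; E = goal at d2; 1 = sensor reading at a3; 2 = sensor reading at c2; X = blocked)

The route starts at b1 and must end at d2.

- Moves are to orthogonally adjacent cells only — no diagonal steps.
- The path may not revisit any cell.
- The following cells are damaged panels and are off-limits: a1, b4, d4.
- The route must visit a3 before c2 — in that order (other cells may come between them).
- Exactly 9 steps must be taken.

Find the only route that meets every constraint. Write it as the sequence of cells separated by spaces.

b1 b2 a2 a3 b3 c3 c2 c1 d1 d2

The waypoints must appear in the order a3, c2, with no cell reused.
Route from b1: down to b2, left to a2, down to a3, 2× right (reaching c3), 2× up (reaching c1), right to d1, down to d2 — 9 moves in all.
Check: order respected (1 at step 3, 2 at step 6); 9 moves as required.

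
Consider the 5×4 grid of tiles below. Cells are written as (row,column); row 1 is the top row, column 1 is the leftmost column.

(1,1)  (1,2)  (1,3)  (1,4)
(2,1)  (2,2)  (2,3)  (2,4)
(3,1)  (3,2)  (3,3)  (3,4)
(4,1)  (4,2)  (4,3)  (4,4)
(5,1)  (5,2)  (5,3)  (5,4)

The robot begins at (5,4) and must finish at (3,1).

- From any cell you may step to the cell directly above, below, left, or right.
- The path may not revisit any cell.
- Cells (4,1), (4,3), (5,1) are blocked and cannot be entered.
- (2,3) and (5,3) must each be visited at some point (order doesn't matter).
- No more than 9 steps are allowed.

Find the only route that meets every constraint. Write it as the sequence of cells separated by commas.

(5,4), (5,3), (5,2), (4,2), (3,2), (3,3), (2,3), (2,2), (2,1), (3,1)

Any route must reach (2,3) and (5,3) and still end at (3,1) within 9 moves, so the order of the required stops is forced.
Route from (5,4): 2× left (reaching (5,2)), 2× up (reaching (3,2)), right to (3,3), up to (2,3), 2× left (reaching (2,1)), down to (3,1) — 9 moves in all.
Check: all required cells visited; 9 ≤ 9 moves.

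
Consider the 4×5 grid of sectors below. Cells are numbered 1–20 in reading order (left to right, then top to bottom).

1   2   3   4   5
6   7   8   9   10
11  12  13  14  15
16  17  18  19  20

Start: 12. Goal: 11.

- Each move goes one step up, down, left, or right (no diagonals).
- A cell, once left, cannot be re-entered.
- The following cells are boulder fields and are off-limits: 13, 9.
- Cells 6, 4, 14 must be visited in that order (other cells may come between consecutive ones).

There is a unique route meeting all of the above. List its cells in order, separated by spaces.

12 7 6 1 2 3 4 5 10 15 14 19 18 17 16 11

The waypoints must appear in the order 6, 4, 14, with no cell reused.
Route from 12: up 1 to 7, left 1 to 6, up 1 to 1, right 4 to 5, down 2 to 15, left 1 to 14, down 1 to 19, left 3 to 16, up 1 to 11 — 15 moves in all.
Check: order respected (6 at step 2, 4 at step 6, 14 at step 10).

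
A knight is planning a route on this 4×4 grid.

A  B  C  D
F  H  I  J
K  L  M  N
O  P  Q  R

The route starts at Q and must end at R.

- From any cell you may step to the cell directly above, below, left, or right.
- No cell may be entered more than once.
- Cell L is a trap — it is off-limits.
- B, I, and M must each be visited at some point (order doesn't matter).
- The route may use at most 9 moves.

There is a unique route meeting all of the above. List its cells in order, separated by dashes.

The 9-move cap with required stops at B, I, M leaves no slack for detours.
Route from Q: 2× up (reaching I), left to H, up to B, 2× right (reaching D), 3× down (reaching R) — 9 moves in all.
Check: all required cells visited; 9 ≤ 9 moves.

Q - M - I - H - B - C - D - J - N - R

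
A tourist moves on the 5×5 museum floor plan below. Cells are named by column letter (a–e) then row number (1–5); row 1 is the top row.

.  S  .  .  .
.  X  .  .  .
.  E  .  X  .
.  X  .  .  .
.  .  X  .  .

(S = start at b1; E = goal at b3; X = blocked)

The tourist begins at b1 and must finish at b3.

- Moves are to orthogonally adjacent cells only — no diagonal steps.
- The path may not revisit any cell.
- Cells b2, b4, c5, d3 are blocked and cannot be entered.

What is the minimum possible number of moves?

4

The Manhattan distance from b1 to b3 is |1−3| + |2−2| = 2, so at least 2 moves are needed.
That bound ignores the blocked cells. Measuring each leg by the fewest moves that actually steer around them (b1→b3: 4) raises the lower bound to 4.
A route of 4 moves exists: b1 → a1 → a2 → a3 → b3.
Since 4 matches that lower bound, it is optimal.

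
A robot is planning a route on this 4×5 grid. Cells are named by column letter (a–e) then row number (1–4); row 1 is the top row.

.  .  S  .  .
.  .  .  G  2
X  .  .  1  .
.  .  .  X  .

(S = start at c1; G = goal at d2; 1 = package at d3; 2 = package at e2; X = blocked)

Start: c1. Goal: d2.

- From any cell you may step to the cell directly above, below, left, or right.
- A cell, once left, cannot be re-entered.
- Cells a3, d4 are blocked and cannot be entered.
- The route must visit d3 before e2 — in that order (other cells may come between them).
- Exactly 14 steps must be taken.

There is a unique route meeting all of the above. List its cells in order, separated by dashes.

The waypoints must appear in the order d3, e2, with no cell reused.
Route from c1: 2× left (reaching a1), down to a2, right to b2, 2× down (reaching b4), right to c4, up to c3, 2× right (reaching e3), 2× up (reaching e1), left to d1, down to d2 — 14 moves in all.
Check: order respected (1 at step 9, 2 at step 11); 14 moves as required.

c1 - b1 - a1 - a2 - b2 - b3 - b4 - c4 - c3 - d3 - e3 - e2 - e1 - d1 - d2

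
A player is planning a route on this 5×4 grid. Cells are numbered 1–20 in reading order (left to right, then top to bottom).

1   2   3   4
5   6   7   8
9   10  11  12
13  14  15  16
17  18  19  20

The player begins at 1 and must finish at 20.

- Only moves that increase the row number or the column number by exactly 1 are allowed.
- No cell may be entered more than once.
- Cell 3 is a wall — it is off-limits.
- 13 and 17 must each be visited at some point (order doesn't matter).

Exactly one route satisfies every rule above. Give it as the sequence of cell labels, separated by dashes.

1 - 5 - 9 - 13 - 17 - 18 - 19 - 20

Moves only go right or down, so the column and row indices never decrease.
Route from 1: 4× down (reaching 17), 3× right (reaching 20) — 7 moves in all.
Check: all required cells visited.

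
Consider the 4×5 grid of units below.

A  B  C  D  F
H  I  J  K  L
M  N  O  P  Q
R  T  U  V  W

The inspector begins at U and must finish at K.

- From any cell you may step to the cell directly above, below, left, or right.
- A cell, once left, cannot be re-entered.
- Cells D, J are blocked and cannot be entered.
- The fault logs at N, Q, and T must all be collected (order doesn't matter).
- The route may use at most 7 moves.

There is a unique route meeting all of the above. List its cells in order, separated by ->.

U -> T -> N -> O -> P -> Q -> L -> K

The 7-move cap with required stops at N, Q, T leaves no slack for detours.
Route from U: left 1 to T, up 1 to N, right 3 to Q, up 1 to L, left 1 to K — 7 moves in all.
Check: all required cells visited; 7 ≤ 7 moves.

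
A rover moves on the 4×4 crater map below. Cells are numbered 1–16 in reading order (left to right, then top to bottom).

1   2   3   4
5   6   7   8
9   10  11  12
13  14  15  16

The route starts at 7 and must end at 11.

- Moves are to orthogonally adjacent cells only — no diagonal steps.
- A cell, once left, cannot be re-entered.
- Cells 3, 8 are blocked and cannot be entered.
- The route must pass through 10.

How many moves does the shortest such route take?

3

Any route passes through 10 somewhere between 7 and 11. Summing Manhattan distances along the two legs (7 → 10 → 11) gives a lower bound of 2 + 1 = 3 moves.
A route of 3 moves achieves this: 7 → 6 → 10 → 11.
Since 3 matches the lower bound, it is optimal.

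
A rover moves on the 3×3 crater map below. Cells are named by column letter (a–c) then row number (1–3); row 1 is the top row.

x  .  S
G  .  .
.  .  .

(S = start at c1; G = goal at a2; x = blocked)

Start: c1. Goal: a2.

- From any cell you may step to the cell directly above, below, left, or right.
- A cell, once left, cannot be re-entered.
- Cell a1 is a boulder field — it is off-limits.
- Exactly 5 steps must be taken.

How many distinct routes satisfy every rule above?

4

Need simple routes of exactly 5 moves from c1 to a2 (Manhattan distance 3, so 1 moves are spent on a detour and 1 undoing it).
Enumerating: c1 c2 c3 b3 b2 a2 | c1 c2 c3 b3 a3 a2 | c1 c2 b2 b3 a3 a2 | c1 b1 b2 b3 a3 a2.
That gives 4 routes.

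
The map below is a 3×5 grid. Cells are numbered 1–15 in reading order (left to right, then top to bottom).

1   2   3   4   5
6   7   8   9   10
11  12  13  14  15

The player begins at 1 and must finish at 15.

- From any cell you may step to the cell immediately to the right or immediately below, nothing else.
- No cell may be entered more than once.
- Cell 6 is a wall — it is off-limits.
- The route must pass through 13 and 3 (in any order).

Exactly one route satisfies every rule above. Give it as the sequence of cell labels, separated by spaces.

1 2 3 8 13 14 15

Moves only go right or down, so the column and row indices never decrease.
Route from 1: right 2 to 3, down 2 to 13, right 2 to 15 — 6 moves in all.
Check: all required cells visited.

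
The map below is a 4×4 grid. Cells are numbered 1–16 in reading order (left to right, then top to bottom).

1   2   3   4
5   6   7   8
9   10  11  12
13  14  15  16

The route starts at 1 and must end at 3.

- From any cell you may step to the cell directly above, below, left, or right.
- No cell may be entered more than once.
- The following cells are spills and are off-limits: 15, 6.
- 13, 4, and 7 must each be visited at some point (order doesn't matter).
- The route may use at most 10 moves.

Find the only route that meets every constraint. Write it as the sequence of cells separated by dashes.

Any route must reach 13, 4, and 7 and still end at 3 within 10 moves, so the order of the required stops is forced.
Route from 1: down 3 to 13, right 1 to 14, up 1 to 10, right 1 to 11, up 1 to 7, right 1 to 8, up 1 to 4, left 1 to 3 — 10 moves in all.
Check: all required cells visited; 10 ≤ 10 moves.

1 - 5 - 9 - 13 - 14 - 10 - 11 - 7 - 8 - 4 - 3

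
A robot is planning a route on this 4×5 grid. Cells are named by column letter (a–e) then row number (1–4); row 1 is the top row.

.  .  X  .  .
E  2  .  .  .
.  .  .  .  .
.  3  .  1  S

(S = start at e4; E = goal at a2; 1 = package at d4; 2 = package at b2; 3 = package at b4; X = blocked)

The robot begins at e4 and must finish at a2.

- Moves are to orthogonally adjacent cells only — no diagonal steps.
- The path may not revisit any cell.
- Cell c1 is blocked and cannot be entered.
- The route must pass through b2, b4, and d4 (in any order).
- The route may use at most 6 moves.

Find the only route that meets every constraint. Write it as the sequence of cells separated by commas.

e4, d4, c4, b4, b3, b2, a2

Any route must reach b2, b4, and d4 and still end at a2 within 6 moves, so the order of the required stops is forced.
Route from e4: left 3 to b4, up 2 to b2, left 1 to a2 — 6 moves in all.
Check: all required cells visited; 6 ≤ 6 moves.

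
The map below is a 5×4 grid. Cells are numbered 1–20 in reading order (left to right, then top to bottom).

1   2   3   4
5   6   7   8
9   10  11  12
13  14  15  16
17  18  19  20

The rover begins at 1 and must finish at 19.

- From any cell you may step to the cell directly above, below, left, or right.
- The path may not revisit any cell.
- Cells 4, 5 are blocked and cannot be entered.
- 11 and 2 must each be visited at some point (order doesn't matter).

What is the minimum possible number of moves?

Any route passes through 11 and 2 in some order between 1 and 19. Summing Manhattan distances along each leg and taking the cheapest ordering (1 → 2 → 11 → 19) gives a lower bound of 1 + 3 + 2 = 6 moves.
A route of 6 moves achieves this: 1 → 2 → 6 → 10 → 11 → 15 → 19.
Since 6 matches the lower bound, it is optimal.

6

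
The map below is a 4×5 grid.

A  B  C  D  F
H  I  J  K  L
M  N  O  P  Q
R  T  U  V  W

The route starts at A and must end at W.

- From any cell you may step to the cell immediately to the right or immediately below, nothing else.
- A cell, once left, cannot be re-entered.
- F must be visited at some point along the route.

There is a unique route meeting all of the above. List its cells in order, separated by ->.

A -> B -> C -> D -> F -> L -> Q -> W

Moves only go right or down, so the column and row indices never decrease.
Route from A: right 4 to F, down 3 to W — 7 moves in all.
Check: all required cells visited.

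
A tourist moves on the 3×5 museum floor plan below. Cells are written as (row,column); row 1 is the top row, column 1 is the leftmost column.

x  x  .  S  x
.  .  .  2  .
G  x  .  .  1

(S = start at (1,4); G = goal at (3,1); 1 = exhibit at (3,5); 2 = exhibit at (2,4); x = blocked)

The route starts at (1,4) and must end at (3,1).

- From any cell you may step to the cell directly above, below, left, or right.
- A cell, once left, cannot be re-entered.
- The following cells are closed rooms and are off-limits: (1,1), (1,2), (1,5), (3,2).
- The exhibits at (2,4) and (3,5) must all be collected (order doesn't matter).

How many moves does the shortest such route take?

Any route passes through (2,4) and (3,5) in some order between (1,4) and (3,1). Summing Manhattan distances along each leg and taking the cheapest ordering ((1,4) → (2,4) → (3,5) → (3,1)) gives a lower bound of 1 + 2 + 4 = 7 moves.
That bound ignores the blocked cells. Measuring each leg by the fewest moves that actually steer around them ((1,4)→(3,5): 3; (3,5)→(2,4): 2; (2,4)→(3,1): 4) raises the lower bound to 9.
A route of 9 moves exists: (1,4) → (2,4) → (2,5) → (3,5) → (3,4) → (3,3) → (2,3) → (2,2) → (2,1) → (3,1).
Since 9 matches that lower bound, it is optimal.

9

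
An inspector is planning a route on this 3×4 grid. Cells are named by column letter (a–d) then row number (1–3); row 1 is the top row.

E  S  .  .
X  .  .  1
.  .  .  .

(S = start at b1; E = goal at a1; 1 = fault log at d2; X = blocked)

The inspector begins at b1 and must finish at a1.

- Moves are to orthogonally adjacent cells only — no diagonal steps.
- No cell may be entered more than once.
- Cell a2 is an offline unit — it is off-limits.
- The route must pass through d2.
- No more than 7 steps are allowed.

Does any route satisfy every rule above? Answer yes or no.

no

Every way from d2 onward to a1 runs back through b1, which the route has already used — so it cannot be completed without a revisit.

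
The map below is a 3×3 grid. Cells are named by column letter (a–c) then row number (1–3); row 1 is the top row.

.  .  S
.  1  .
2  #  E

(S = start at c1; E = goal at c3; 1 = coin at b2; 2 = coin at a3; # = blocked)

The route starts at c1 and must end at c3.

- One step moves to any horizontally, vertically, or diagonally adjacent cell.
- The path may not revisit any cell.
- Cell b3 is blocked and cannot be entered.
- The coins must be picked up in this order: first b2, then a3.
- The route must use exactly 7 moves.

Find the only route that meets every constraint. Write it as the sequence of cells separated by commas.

c1, b2, a3, a2, a1, b1, c2, c3

The waypoints must appear in the order b2, a3, with no cell reused.
Route from c1: 2× down-left (reaching a3), 2× up (reaching a1), right to b1, down-right to c2, down to c3 — 7 moves in all.
Check: order respected (1 at step 1, 2 at step 2); 7 moves as required.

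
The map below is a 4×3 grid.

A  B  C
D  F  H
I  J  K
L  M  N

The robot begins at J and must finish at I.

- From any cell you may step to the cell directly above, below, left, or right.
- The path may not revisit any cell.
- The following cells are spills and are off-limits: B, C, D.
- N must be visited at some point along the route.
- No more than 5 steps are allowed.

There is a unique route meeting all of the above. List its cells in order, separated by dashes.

J - K - N - M - L - I

The 5-move cap with required stops at N leaves no slack for detours.
Route from J: right to K, down to N, 2× left (reaching L), up to I — 5 moves in all.
Check: all required cells visited; 5 ≤ 5 moves.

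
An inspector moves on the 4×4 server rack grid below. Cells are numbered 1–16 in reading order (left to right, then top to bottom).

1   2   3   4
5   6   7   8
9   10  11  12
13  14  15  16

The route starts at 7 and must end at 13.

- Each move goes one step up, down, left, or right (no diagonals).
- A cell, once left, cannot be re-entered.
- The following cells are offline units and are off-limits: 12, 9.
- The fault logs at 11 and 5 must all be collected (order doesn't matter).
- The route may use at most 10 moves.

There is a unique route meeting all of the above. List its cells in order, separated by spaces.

7 3 2 1 5 6 10 11 15 14 13

The 10-move cap with required stops at 11, 5 leaves no slack for detours.
Route from 7: up 1 to 3, left 2 to 1, down 1 to 5, right 1 to 6, down 1 to 10, right 1 to 11, down 1 to 15, left 2 to 13 — 10 moves in all.
Check: all required cells visited; 10 ≤ 10 moves.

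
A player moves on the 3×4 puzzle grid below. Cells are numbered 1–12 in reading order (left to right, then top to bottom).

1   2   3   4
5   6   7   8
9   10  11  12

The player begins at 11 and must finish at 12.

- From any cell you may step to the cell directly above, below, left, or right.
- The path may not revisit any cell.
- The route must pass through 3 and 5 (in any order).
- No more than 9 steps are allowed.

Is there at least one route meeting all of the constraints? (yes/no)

yes

One route that works: 11 → 7 → 6 → 5 → 1 → 2 → 3 → 4 → 8 → 12.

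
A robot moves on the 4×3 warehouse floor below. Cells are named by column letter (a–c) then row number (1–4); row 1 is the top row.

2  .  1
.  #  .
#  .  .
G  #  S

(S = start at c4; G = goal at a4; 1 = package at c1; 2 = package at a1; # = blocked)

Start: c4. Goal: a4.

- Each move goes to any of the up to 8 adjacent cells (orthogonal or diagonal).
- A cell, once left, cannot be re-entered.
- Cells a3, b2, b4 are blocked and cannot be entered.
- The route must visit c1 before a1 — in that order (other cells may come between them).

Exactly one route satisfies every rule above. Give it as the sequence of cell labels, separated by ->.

The waypoints must appear in the order c1, a1, with no cell reused.
Route from c4: up 3 to c1, left 2 to a1, down 1 to a2, down-right 1 to b3, down-left 1 to a4 — 8 moves in all.
Check: order respected (1 at step 3, 2 at step 5).

c4 -> c3 -> c2 -> c1 -> b1 -> a1 -> a2 -> b3 -> a4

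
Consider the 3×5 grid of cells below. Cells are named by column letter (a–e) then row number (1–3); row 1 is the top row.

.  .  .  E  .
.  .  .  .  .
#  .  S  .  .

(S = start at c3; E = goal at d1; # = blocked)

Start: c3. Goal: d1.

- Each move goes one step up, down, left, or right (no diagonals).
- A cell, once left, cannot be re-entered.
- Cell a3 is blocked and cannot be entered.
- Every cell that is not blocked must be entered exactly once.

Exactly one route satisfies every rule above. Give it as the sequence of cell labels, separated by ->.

c3 -> b3 -> b2 -> a2 -> a1 -> b1 -> c1 -> c2 -> d2 -> d3 -> e3 -> e2 -> e1 -> d1

Need to visit all 14 open cells exactly once, starting at c3 and ending at d1.
Cell e3 has only two open neighbours (e2 and d3), so the path must pass straight through it: one of those is the cell it's entered from and the other is where it exits.
Route from c3: left to b3, up to b2, left to a2, up to a1, 2× right (reaching c1), down to c2, right to d2, down to d3, right to e3, 2× up (reaching e1), left to d1 — 13 moves in all.
Check: all 14 open cells covered.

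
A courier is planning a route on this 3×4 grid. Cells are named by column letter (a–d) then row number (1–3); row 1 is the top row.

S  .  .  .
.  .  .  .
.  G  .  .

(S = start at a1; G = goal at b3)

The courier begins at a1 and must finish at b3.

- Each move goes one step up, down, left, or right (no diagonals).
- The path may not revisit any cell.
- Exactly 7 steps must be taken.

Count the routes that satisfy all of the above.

8

Need simple routes of exactly 7 moves from a1 to b3 (Manhattan distance 3, so 2 moves are spent on a detour and 2 undoing it).
Enumerating: a1 a2 b2 b1 c1 c2 c3 b3 | a1 a2 b2 c2 d2 d3 c3 b3 | a1 b1 b2 c2 d2 d3 c3 b3 | a1 b1 c1 c2 b2 a2 a3 b3 | a1 b1 c1 c2 d2 d3 c3 b3 | a1 b1 c1 d1 d2 d3 c3 b3 | a1 b1 c1 d1 d2 c2 c3 b3 | a1 b1 c1 d1 d2 c2 b2 b3.
That gives 8 routes.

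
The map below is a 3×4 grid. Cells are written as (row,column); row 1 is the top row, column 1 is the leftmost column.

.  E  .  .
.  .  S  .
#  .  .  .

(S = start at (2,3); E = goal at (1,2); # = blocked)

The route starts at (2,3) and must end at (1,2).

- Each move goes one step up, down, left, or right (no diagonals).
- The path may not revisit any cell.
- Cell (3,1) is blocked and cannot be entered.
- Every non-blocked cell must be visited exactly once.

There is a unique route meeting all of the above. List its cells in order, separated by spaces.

(2,3) (1,3) (1,4) (2,4) (3,4) (3,3) (3,2) (2,2) (2,1) (1,1) (1,2)

Need to visit all 11 open cells exactly once, starting at (2,3) and ending at (1,2).
Route from (2,3): up to (1,3), right to (1,4), 2× down (reaching (3,4)), 2× left (reaching (3,2)), up to (2,2), left to (2,1), up to (1,1), right to (1,2) — 10 moves in all.
Check: all 11 open cells covered.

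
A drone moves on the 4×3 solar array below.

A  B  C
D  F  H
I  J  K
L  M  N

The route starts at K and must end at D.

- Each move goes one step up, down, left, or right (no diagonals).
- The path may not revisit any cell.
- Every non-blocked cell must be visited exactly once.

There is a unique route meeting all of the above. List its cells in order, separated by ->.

K -> N -> M -> L -> I -> J -> F -> H -> C -> B -> A -> D

Need to visit all 12 open cells exactly once, starting at K and ending at D.
Cell C has only two open neighbours (H and B), so the path must pass straight through it: one of those is the cell it's entered from and the other is where it exits.
Route from K: down 1 to N, left 2 to L, up 1 to I, right 1 to J, up 1 to F, right 1 to H, up 1 to C, left 2 to A, down 1 to D — 11 moves in all.
Check: all 12 open cells covered.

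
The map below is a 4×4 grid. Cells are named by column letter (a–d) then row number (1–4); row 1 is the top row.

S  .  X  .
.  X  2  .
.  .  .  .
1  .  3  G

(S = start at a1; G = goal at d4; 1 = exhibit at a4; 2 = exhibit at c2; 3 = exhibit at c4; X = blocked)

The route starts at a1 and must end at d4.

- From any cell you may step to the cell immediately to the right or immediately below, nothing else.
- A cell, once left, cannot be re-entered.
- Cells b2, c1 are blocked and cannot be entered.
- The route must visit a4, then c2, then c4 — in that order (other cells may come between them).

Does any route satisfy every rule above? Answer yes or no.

no

c2 lies above a4, so going from a4 to c2 would need an upward move — but moves only go right/down, so a4 cannot be visited before c2.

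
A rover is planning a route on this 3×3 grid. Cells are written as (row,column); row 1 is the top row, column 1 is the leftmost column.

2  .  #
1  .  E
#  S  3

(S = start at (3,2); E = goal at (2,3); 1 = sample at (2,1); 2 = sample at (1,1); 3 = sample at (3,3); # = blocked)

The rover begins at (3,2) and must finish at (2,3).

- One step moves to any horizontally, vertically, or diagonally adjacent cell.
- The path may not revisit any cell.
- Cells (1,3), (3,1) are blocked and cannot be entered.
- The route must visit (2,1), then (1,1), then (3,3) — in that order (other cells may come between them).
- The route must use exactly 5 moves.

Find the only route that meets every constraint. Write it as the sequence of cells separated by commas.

(3,2), (2,1), (1,1), (2,2), (3,3), (2,3)

The waypoints must appear in the order (2,1), (1,1), (3,3), with no cell reused.
Route from (3,2): up-left 1 to (2,1), up 1 to (1,1), down-right 2 to (3,3), up 1 to (2,3) — 5 moves in all.
Check: order respected (1 at step 1, 2 at step 2, 3 at step 4); 5 moves as required.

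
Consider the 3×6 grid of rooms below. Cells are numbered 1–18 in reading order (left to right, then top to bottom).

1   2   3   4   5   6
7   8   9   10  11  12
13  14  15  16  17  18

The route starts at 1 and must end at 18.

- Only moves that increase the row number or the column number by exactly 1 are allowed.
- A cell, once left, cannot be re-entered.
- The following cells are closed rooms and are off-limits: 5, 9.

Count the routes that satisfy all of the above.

6

A right/down-only route from 1 to 18 makes exactly 2 down-moves and 5 right-moves in some order.
With no other constraints that would be C(7,2) = 21 routes.
Subtract routes through each blocked cell (inclusion–exclusion for overlaps): − through 5: 3 − through 9: 12 → 6.
That gives 6 routes.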